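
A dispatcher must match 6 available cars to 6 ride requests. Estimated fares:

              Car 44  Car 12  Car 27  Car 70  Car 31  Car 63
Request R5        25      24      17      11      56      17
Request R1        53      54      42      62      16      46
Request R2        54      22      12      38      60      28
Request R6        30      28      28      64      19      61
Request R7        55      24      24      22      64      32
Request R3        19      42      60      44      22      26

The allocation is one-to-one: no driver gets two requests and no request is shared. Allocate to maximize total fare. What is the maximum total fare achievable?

Maximum total: $325

This is the linear assignment problem.
Optimal: Car 44→Request R2 ($54), Car 12→Request R5 ($24), Car 27→Request R3 ($60), Car 70→Request R1 ($62), Car 31→Request R7 ($64), Car 63→Request R6 ($61) — total 54+24+60+62+64+61 = $325.
Next-best assignment: Car 44→Request R7, Car 12→Request R1, Car 27→Request R3, Car 70→Request R2, Car 31→Request R5, Car 63→Request R6 = $324.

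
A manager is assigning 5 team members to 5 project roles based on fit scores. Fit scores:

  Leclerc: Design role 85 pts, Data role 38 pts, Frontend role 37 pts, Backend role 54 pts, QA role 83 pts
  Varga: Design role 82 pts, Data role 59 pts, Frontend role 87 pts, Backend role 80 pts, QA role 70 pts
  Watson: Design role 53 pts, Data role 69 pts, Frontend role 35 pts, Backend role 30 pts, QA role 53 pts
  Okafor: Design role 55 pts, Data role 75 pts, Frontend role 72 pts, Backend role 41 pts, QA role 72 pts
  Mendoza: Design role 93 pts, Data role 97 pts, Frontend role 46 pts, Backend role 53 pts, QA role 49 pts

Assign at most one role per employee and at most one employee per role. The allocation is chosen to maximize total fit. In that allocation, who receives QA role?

Leclerc receives QA role.

Optimal: Leclerc→QA role (83 pts), Varga→Backend role (80 pts), Watson→Data role (69 pts), Okafor→Frontend role (72 pts), Mendoza→Design role (93 pts) — total 83+80+69+72+93 = 397 pts.
Row-greedy (each employee in turn takes its best remaining role) gives 366 pts, worse by 31.
Next-best assignment: Leclerc→Design role, Varga→Backend role, Watson→QA role, Okafor→Frontend role, Mendoza→Data role = 387 pts.
Every other assignment is strictly worse.
Leclerc's own top role is Design role (85 pts), but forcing Leclerc→Design role and reassigning the rest optimally gives only 387 pts — worse by 10.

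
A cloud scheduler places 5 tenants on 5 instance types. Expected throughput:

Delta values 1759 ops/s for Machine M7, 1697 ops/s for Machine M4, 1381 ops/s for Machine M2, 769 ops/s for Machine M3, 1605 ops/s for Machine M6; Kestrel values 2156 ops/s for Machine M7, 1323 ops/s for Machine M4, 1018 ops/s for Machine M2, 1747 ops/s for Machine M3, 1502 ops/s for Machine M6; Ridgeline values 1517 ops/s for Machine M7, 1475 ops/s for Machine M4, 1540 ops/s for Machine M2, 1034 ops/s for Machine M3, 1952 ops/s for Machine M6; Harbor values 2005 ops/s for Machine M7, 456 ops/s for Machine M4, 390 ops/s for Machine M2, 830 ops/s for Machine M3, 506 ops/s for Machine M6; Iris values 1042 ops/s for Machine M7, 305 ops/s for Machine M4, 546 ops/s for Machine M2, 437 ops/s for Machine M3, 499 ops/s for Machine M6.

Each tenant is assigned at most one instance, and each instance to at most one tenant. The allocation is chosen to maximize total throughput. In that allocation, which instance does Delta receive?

Delta receives Machine M4.

Optimal: Delta→Machine M4 (1697 ops/s), Kestrel→Machine M3 (1747 ops/s), Ridgeline→Machine M6 (1952 ops/s), Harbor→Machine M7 (2005 ops/s), Iris→Machine M2 (546 ops/s) — total 1697+1747+1952+2005+546 = 7947 ops/s.
Row-greedy (each tenant in turn takes its best remaining instance) gives 6460 ops/s, worse by 1487.
Next-best assignment: Delta→Machine M4, Kestrel→Machine M3, Ridgeline→Machine M2, Harbor→Machine M7, Iris→Machine M6 = 7488 ops/s.
Checked against all permutations: 7947 ops/s is optimal.
Delta's own top instance is Machine M7 (1759 ops/s), but forcing Delta→Machine M7 and reassigning the rest optimally gives only 6460 ops/s — worse by 1487.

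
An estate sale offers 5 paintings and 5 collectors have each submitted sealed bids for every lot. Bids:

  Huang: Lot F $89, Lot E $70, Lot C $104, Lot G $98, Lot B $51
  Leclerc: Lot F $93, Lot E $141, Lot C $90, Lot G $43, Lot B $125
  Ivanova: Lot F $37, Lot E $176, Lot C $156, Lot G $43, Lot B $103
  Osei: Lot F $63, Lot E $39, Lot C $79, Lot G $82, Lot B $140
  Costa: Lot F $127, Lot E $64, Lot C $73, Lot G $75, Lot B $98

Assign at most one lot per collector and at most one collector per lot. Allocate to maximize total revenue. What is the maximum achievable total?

Maximum total: $662

Optimal: Huang→Lot G ($98), Leclerc→Lot E ($141), Ivanova→Lot C ($156), Osei→Lot B ($140), Costa→Lot F ($127) — total 98+141+156+140+127 = $662.
Max-entry greedy (repeatedly take the single best remaining cell) gives $590, worse by 72.
Every other assignment is strictly worse.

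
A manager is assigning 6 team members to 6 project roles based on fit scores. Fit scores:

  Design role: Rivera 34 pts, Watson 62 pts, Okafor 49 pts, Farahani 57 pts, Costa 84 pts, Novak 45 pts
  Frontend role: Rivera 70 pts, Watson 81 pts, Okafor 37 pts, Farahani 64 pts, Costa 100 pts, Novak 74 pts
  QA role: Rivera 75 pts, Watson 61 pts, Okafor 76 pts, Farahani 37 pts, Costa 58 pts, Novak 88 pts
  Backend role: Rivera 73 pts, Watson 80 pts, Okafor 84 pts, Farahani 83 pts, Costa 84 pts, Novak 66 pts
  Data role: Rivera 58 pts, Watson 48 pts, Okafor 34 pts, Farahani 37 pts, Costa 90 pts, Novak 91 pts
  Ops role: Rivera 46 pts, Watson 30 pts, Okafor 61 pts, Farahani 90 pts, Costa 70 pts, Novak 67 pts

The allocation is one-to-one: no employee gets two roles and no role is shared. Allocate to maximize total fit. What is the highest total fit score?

Max total: 505 pts

Optimal: Rivera→QA role (75 pts), Watson→Frontend role (81 pts), Okafor→Backend role (84 pts), Farahani→Ops role (90 pts), Costa→Design role (84 pts), Novak→Data role (91 pts) — total 75+81+84+90+84+91 = 505 pts.
Max-entry greedy (repeatedly take the single best remaining cell) gives 502 pts, worse by 3.
Checked against all permutations: 505 pts is optimal.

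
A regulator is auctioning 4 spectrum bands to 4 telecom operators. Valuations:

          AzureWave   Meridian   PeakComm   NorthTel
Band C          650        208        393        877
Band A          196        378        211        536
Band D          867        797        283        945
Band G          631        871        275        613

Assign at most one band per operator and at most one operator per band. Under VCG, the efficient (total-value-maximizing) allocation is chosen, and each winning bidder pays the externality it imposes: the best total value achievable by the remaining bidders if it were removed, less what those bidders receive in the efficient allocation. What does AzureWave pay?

Efficient allocation: AzureWave→Band D ($867M), Meridian→Band G ($871M), PeakComm→Band A ($211M), NorthTel→Band C ($877M); total welfare W = $2826M.
AzureWave receives Band D at value $867M, so the others get W − 867 = $1959M.
Without AzureWave: best allocation of the remaining 3 bidders over all 4 bands is Meridian→Band G ($871M), PeakComm→Band C ($393M), NorthTel→Band D ($945M), total $2209M.
VCG payment = (others' best without AzureWave) − (others' welfare with AzureWave) = 2209 − 1959 = $250M.

AzureWave pays $250M.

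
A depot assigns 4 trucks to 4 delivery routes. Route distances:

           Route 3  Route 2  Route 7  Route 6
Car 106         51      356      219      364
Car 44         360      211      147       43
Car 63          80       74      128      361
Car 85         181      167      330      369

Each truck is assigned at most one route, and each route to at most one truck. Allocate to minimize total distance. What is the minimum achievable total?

Optimal: Car 106→Route 3 (51 km), Car 44→Route 6 (43 km), Car 63→Route 7 (128 km), Car 85→Route 2 (167 km) — total 51+43+128+167 = 389 km.
Min-entry greedy (repeatedly take the single cheapest remaining cell) gives 498 km, worse by 109.
Next-best assignment: Car 106→Route 3, Car 44→Route 6, Car 63→Route 2, Car 85→Route 7 = 498 km.
Swapping Car 106↔Car 85 (Car 106→Route 2 356 km, Car 85→Route 3 181 km) adds 319.
Every other assignment is strictly worse.

Minimum total: 389 km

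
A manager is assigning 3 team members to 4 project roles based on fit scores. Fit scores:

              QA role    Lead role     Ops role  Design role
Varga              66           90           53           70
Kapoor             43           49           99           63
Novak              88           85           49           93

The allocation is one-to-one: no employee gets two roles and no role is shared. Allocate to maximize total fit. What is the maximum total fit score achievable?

This is a one-to-one assignment (maximum-weight bipartite matching).
Optimal: Varga→Lead role (90 pts), Kapoor→Ops role (99 pts), Novak→Design role (93 pts) — total 90+99+93 = 282 pts.
Column-greedy (each role in turn goes to its best remaining employee) gives 277 pts, worse by 5.
No other one-to-one assignment exceeds 282 pts.

Maximum total: 282 pts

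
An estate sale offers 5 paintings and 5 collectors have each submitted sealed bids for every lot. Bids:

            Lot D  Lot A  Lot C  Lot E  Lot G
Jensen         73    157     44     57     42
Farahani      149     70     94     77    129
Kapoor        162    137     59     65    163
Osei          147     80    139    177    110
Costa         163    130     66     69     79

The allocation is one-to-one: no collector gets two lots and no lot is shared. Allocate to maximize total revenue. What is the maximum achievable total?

This is a one-to-one assignment (maximum-weight bipartite matching).
Optimal: Jensen→Lot A ($157), Farahani→Lot C ($94), Kapoor→Lot G ($163), Osei→Lot E ($177), Costa→Lot D ($163) — total 157+94+163+177+163 = $754.
Column-greedy (each lot in turn goes to its best remaining collector) gives $699, worse by 55.

Max total: $754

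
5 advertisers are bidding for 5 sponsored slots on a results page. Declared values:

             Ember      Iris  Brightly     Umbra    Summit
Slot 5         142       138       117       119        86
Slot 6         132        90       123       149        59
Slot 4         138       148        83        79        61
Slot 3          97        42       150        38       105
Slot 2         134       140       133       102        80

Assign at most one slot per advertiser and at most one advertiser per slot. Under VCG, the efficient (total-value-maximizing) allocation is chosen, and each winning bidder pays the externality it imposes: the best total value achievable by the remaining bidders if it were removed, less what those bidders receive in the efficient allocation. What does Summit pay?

Efficient allocation: Ember→Slot 5 ($142), Iris→Slot 4 ($148), Brightly→Slot 2 ($133), Umbra→Slot 6 ($149), Summit→Slot 3 ($105); total welfare W = $677.
Summit receives Slot 3 at value $105, so the others get W − 105 = $572.
Without Summit: best allocation of the remaining 4 bidders over all 5 slots is Ember→Slot 5 ($142), Iris→Slot 4 ($148), Brightly→Slot 3 ($150), Umbra→Slot 6 ($149), total $589.
VCG payment = (others' best without Summit) − (others' welfare with Summit) = 589 − 572 = $17.

Summit pays $17.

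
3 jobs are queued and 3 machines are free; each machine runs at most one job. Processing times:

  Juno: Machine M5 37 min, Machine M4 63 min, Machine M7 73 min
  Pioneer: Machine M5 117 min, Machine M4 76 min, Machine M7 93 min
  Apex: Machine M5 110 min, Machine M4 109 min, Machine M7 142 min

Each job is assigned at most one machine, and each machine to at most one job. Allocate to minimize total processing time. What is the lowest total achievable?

Min total: 239 min

Optimal: Juno→Machine M5 (37 min), Pioneer→Machine M7 (93 min), Apex→Machine M4 (109 min) — total 37+93+109 = 239 min.
Min-entry greedy (repeatedly take the single cheapest remaining cell) gives 255 min, worse by 16.
Next-best assignment: Juno→Machine M5, Pioneer→Machine M4, Apex→Machine M7 = 255 min.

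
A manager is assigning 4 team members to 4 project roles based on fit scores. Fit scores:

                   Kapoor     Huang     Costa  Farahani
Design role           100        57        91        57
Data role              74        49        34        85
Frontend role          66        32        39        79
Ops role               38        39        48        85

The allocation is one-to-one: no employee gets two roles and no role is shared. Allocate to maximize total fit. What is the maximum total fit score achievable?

Optimal: Kapoor→Frontend role (66 pts), Huang→Data role (49 pts), Costa→Design role (91 pts), Farahani→Ops role (85 pts) — total 66+49+91+85 = 291 pts.
Max-entry greedy (repeatedly take the single best remaining cell) gives 265 pts, worse by 26.
Checked against all permutations: 291 pts is optimal.

Max total: 291 pts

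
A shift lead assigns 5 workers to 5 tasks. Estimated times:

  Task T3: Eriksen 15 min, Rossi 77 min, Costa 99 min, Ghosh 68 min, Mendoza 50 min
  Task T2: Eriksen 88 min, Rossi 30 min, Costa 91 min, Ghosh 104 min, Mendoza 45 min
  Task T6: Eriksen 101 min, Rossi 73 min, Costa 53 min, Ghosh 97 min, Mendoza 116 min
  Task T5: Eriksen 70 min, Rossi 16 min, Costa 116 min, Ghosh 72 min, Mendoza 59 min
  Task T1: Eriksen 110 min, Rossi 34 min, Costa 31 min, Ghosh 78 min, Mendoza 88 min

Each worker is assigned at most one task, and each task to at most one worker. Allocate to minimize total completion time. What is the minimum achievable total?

This is a one-to-one assignment (minimum-cost bipartite matching).
Optimal: Eriksen→Task T3 (15 min), Rossi→Task T5 (16 min), Costa→Task T1 (31 min), Ghosh→Task T6 (97 min), Mendoza→Task T2 (45 min) — total 15+16+31+97+45 = 204 min.
Next-best assignment: Eriksen→Task T3, Rossi→Task T5, Costa→Task T6, Ghosh→Task T1, Mendoza→Task T2 = 207 min.
Checked against all permutations: 204 min is optimal.

Min total: 204 min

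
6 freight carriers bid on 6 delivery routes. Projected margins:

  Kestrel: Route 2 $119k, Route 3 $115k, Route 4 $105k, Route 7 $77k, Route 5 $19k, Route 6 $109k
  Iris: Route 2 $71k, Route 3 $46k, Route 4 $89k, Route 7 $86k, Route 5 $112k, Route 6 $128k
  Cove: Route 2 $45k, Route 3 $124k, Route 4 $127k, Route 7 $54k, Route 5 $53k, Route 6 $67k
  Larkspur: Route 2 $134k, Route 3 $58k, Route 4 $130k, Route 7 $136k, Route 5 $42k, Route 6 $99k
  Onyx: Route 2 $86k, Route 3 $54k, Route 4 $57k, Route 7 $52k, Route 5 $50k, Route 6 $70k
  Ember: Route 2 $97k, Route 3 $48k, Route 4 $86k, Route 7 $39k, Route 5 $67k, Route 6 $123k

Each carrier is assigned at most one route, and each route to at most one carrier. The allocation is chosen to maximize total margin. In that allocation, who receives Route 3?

Kestrel receives Route 3.

This is a one-to-one assignment (maximum-weight bipartite matching).
Optimal: Kestrel→Route 3 ($115k), Iris→Route 5 ($112k), Cove→Route 4 ($127k), Larkspur→Route 7 ($136k), Onyx→Route 2 ($86k), Ember→Route 6 ($123k) — total 115+112+127+136+86+123 = $699k.
Swapping Iris↔Kestrel (Iris→Route 3 $46k, Kestrel→Route 5 $19k) loses 162.
Kestrel's own top route is Route 2 ($119k), but forcing Kestrel→Route 2 and reassigning the rest optimally gives only $671k — worse by 28.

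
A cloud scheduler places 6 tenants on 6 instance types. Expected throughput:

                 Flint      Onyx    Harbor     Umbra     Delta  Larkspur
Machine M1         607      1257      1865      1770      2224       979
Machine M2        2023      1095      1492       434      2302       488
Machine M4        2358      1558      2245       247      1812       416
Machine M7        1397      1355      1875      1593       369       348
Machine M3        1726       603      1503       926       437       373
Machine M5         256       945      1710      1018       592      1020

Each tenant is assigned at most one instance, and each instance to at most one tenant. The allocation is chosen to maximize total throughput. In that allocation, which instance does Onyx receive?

This is the linear assignment problem.
Optimal: Flint→Machine M3 (1726 ops/s), Onyx→Machine M7 (1355 ops/s), Harbor→Machine M4 (2245 ops/s), Umbra→Machine M1 (1770 ops/s), Delta→Machine M2 (2302 ops/s), Larkspur→Machine M5 (1020 ops/s) — total 1726+1355+2245+1770+2302+1020 = 10418 ops/s.
Column-greedy (each instance in turn goes to its best remaining tenant) gives 9708 ops/s, worse by 710.
Onyx's own top instance is Machine M4 (1558 ops/s), but forcing Onyx→Machine M4 and reassigning the rest optimally gives only 10251 ops/s — worse by 167.

Onyx receives Machine M7.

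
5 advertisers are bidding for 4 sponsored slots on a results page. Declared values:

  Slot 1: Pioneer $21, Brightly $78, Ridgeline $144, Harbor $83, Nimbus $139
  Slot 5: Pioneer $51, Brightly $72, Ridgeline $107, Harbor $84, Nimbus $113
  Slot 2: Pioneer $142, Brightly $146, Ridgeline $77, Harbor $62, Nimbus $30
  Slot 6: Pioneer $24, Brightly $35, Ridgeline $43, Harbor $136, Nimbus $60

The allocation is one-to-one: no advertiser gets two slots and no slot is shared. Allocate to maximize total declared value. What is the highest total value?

Optimal: Ridgeline→Slot 1 ($144), Nimbus→Slot 5 ($113), Brightly→Slot 2 ($146), Harbor→Slot 6 ($136) — total 144+113+146+136 = $539.
Row-greedy (each advertiser in turn takes its best remaining slot) gives $463, worse by 76.
Next-best assignment: Ridgeline→Slot 1, Nimbus→Slot 5, Pioneer→Slot 2, Harbor→Slot 6 = $535.
Swapping Harbor↔Nimbus (Harbor→Slot 5 $84, Nimbus→Slot 6 $60) loses 105.
Checked against all permutations: $539 is optimal.

Max total: $539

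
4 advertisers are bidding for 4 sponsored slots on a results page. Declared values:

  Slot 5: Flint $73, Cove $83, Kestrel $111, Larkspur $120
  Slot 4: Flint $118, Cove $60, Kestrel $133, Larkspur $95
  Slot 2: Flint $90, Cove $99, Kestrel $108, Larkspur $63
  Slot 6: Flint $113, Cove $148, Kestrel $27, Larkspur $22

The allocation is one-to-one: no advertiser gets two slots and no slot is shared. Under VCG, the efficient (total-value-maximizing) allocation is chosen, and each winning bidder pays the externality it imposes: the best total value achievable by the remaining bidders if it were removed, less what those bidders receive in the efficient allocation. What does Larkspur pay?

Larkspur pays $3.

Efficient allocation: Flint→Slot 4 ($118), Cove→Slot 6 ($148), Kestrel→Slot 2 ($108), Larkspur→Slot 5 ($120); total welfare W = $494.
Larkspur receives Slot 5 at value $120, so the others get W − 120 = $374.
Without Larkspur: best allocation of the remaining 3 bidders over all 4 slots is Flint→Slot 4 ($118), Cove→Slot 6 ($148), Kestrel→Slot 5 ($111), total $377.
VCG payment = (others' best without Larkspur) − (others' welfare with Larkspur) = 377 − 374 = $3.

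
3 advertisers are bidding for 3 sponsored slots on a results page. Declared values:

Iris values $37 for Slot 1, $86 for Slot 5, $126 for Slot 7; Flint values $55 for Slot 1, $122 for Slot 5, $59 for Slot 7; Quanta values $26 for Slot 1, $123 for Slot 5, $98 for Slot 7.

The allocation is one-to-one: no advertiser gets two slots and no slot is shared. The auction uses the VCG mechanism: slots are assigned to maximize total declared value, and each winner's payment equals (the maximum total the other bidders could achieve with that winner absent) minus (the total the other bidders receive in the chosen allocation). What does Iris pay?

Efficient allocation: Iris→Slot 7 ($126), Flint→Slot 1 ($55), Quanta→Slot 5 ($123); total welfare W = $304.
Iris receives Slot 7 at value $126, so the others get W − 126 = $178.
Without Iris: best allocation of the remaining 2 bidders over all 3 slots is Flint→Slot 5 ($122), Quanta→Slot 7 ($98), total $220.
VCG payment = (others' best without Iris) − (others' welfare with Iris) = 220 − 178 = $42.

Iris pays $42.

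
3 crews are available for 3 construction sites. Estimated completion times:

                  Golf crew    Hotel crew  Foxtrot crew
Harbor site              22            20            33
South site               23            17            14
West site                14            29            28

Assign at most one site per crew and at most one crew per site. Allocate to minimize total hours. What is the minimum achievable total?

This is the linear assignment problem.
Optimal: Golf crew→West site (14 hours), Hotel crew→Harbor site (20 hours), Foxtrot crew→South site (14 hours) — total 14+20+14 = 48 hours.
Row-greedy (each crew in turn takes its cheapest remaining site) gives 64 hours, worse by 16.
Swapping Hotel crew↔Foxtrot crew (Hotel crew→South site 17 hours, Foxtrot crew→Harbor site 33 hours) adds 16.

Minimum total: 48 hours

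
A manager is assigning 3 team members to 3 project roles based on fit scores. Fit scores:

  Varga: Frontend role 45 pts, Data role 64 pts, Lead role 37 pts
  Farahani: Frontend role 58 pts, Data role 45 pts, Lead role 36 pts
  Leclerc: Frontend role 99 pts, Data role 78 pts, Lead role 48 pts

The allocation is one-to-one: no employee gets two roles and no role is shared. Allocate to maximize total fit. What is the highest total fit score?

Maximum total: 199 pts

Optimal: Varga→Data role (64 pts), Farahani→Lead role (36 pts), Leclerc→Frontend role (99 pts) — total 64+36+99 = 199 pts.
Row-greedy (each employee in turn takes its best remaining role) gives 170 pts, worse by 29.
Next-best assignment: Varga→Lead role, Farahani→Data role, Leclerc→Frontend role = 181 pts.
Checked against all permutations: 199 pts is optimal.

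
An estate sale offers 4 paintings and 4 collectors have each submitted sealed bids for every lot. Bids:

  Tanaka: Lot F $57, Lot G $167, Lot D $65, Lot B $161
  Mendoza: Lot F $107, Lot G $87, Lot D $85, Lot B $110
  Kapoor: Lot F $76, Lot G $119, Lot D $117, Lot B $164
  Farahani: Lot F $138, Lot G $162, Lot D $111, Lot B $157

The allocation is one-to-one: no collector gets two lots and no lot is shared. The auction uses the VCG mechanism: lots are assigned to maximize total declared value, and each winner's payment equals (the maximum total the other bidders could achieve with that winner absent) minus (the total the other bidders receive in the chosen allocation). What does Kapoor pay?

Kapoor pays $41.

Efficient allocation: Tanaka→Lot G ($167), Mendoza→Lot D ($85), Kapoor→Lot B ($164), Farahani→Lot F ($138); total welfare W = $554.
Kapoor receives Lot B at value $164, so the others get W − 164 = $390.
Without Kapoor: best allocation of the remaining 3 bidders over all 4 lots is Tanaka→Lot G ($167), Mendoza→Lot F ($107), Farahani→Lot B ($157), total $431.
VCG payment = (others' best without Kapoor) − (others' welfare with Kapoor) = 431 − 390 = $41.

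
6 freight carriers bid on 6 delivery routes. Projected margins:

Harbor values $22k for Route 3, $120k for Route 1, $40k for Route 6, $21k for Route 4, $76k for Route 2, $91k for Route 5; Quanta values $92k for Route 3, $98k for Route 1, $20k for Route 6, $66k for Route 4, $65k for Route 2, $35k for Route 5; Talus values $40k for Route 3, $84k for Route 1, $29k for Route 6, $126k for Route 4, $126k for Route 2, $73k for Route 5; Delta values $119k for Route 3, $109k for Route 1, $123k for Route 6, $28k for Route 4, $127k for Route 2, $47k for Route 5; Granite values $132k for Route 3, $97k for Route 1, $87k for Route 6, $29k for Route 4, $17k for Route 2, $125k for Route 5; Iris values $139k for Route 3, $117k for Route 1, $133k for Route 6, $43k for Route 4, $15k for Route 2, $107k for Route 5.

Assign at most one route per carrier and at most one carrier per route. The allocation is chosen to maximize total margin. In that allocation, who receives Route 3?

Optimal: Harbor→Route 1 ($120k), Quanta→Route 3 ($92k), Talus→Route 4 ($126k), Delta→Route 2 ($127k), Granite→Route 5 ($125k), Iris→Route 6 ($133k) — total 120+92+126+127+125+133 = $723k.
Max-entry greedy (repeatedly take the single best remaining cell) gives $657k, worse by 66.
Quanta's own top route is Route 1 ($98k), but forcing Quanta→Route 1 and reassigning the rest optimally gives only $707k — worse by 16.

Quanta receives Route 3.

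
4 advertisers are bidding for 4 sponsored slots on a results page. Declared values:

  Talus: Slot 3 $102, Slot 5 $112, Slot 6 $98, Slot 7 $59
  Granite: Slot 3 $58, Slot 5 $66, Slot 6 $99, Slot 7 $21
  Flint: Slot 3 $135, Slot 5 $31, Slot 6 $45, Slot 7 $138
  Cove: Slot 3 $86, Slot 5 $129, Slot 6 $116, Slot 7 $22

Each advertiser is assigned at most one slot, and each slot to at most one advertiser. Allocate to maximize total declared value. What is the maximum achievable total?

Optimal: Talus→Slot 3 ($102), Granite→Slot 6 ($99), Flint→Slot 7 ($138), Cove→Slot 5 ($129) — total 102+99+138+129 = $468.
Row-greedy (each advertiser in turn takes its best remaining slot) gives $435, worse by 33.
Swapping Flint↔Talus (Flint→Slot 3 $135, Talus→Slot 7 $59) loses 46.
Checked against all permutations: $468 is optimal.

Max total: $468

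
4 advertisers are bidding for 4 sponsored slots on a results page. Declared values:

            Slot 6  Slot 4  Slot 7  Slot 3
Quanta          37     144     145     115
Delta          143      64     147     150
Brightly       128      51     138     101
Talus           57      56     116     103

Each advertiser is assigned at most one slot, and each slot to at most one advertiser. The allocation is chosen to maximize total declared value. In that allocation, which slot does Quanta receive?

Quanta receives Slot 4.

Optimal: Quanta→Slot 4 ($144), Delta→Slot 3 ($150), Brightly→Slot 6 ($128), Talus→Slot 7 ($116) — total 144+150+128+116 = $538.
Column-greedy (each slot in turn goes to its best remaining advertiser) gives $528, worse by 10.
Quanta's own top slot is Slot 7 ($145), but forcing Quanta→Slot 7 and reassigning the rest optimally gives only $479 — worse by 59.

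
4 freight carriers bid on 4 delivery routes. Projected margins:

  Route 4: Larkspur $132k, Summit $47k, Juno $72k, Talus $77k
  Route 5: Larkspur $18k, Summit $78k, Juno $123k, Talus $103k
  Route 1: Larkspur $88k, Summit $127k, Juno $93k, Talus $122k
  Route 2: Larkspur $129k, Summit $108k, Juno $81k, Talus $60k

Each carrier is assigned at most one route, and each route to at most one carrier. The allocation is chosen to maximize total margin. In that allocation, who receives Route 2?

Optimal: Larkspur→Route 4 ($132k), Summit→Route 2 ($108k), Juno→Route 5 ($123k), Talus→Route 1 ($122k) — total 132+108+123+122 = $485k.
Max-entry greedy (repeatedly take the single best remaining cell) gives $442k, worse by 43.
Summit's own top route is Route 1 ($127k), but forcing Summit→Route 1 and reassigning the rest optimally gives only $456k — worse by 29.

Summit receives Route 2.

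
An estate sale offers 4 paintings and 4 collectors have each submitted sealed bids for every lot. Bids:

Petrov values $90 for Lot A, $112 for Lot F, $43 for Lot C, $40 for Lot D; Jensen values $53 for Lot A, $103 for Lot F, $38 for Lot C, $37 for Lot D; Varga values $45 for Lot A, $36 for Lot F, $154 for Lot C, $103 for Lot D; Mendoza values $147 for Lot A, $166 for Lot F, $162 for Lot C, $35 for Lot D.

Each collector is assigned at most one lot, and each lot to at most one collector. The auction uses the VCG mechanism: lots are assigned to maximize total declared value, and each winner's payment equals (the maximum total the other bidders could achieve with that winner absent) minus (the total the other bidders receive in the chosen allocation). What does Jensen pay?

Jensen pays $58.

Efficient allocation: Petrov→Lot A ($90), Jensen→Lot F ($103), Varga→Lot D ($103), Mendoza→Lot C ($162); total welfare W = $458.
Jensen receives Lot F at value $103, so the others get W − 103 = $355.
Without Jensen: best allocation of the remaining 3 bidders over all 4 lots is Petrov→Lot F ($112), Varga→Lot C ($154), Mendoza→Lot A ($147), total $413.
VCG payment = (others' best without Jensen) − (others' welfare with Jensen) = 413 − 355 = $58.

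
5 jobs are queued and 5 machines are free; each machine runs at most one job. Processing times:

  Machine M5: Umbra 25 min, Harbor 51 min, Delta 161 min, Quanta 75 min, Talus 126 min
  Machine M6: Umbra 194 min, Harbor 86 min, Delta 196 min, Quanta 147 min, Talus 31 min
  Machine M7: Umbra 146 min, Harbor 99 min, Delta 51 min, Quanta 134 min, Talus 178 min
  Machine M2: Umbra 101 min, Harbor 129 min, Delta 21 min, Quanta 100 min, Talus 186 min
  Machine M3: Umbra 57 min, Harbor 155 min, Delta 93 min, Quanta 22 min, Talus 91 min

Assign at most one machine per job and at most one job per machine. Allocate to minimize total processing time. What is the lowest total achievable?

This is a one-to-one assignment (minimum-cost bipartite matching).
Optimal: Umbra→Machine M5 (25 min), Harbor→Machine M7 (99 min), Delta→Machine M2 (21 min), Quanta→Machine M3 (22 min), Talus→Machine M6 (31 min) — total 25+99+21+22+31 = 198 min.
Column-greedy (each machine in turn goes to its cheapest remaining job) gives 362 min, worse by 164.
Next-best assignment: Umbra→Machine M2, Harbor→Machine M5, Delta→Machine M7, Quanta→Machine M3, Talus→Machine M6 = 256 min.
Swapping Umbra↔Quanta (Umbra→Machine M3 57 min, Quanta→Machine M5 75 min) adds 85.
Every other assignment is strictly worse.

Minimum total: 198 min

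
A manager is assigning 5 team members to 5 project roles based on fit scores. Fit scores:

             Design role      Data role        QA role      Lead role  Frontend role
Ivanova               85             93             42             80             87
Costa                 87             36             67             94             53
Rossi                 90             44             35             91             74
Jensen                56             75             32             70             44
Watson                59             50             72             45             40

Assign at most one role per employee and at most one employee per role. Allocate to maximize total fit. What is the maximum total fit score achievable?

Maximum total: 418 pts

Optimal: Ivanova→Frontend role (87 pts), Costa→Lead role (94 pts), Rossi→Design role (90 pts), Jensen→Data role (75 pts), Watson→QA role (72 pts) — total 87+94+90+75+72 = 418 pts.
Row-greedy (each employee in turn takes its best remaining role) gives 393 pts, worse by 25.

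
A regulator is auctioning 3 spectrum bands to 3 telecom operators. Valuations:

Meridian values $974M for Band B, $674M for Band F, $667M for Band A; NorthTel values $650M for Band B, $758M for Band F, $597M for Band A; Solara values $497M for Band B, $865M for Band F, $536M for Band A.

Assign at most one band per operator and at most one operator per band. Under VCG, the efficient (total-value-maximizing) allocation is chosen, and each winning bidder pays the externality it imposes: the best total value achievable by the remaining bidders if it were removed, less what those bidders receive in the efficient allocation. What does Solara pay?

Efficient allocation: Meridian→Band B ($974M), NorthTel→Band A ($597M), Solara→Band F ($865M); total welfare W = $2436M.
Solara receives Band F at value $865M, so the others get W − 865 = $1571M.
Without Solara: best allocation of the remaining 2 bidders over all 3 bands is Meridian→Band B ($974M), NorthTel→Band F ($758M), total $1732M.
VCG payment = (others' best without Solara) − (others' welfare with Solara) = 1732 − 1571 = $161M.

Solara pays $161M.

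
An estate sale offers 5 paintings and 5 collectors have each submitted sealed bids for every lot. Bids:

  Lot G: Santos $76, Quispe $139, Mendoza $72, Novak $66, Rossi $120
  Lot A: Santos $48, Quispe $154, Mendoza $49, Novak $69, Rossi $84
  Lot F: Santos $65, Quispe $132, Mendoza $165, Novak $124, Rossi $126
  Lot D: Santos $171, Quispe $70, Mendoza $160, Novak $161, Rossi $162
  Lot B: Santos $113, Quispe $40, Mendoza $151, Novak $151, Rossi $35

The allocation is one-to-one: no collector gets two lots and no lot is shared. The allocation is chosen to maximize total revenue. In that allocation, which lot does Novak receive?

This is the linear assignment problem.
Optimal: Santos→Lot D ($171), Quispe→Lot A ($154), Mendoza→Lot F ($165), Novak→Lot B ($151), Rossi→Lot G ($120) — total 171+154+165+151+120 = $761.
Column-greedy (each lot in turn goes to its best remaining collector) gives $710, worse by 51.
No other one-to-one assignment exceeds $761.
Novak's own top lot is Lot D ($161), but forcing Novak→Lot D and reassigning the rest optimally gives only $713 — worse by 48.

Novak receives Lot B.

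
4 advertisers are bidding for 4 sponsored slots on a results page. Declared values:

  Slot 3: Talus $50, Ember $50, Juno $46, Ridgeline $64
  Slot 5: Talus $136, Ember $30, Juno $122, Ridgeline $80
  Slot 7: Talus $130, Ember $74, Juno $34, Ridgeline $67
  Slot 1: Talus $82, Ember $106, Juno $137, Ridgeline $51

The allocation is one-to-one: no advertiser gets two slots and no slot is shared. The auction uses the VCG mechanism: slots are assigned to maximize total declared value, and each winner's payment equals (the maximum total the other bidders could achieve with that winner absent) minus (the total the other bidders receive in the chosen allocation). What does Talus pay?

Talus pays $3.

Efficient allocation: Talus→Slot 7 ($130), Ember→Slot 1 ($106), Juno→Slot 5 ($122), Ridgeline→Slot 3 ($64); total welfare W = $422.
Talus receives Slot 7 at value $130, so the others get W − 130 = $292.
Without Talus: best allocation of the remaining 3 bidders over all 4 slots is Ember→Slot 1 ($106), Juno→Slot 5 ($122), Ridgeline→Slot 7 ($67), total $295.
VCG payment = (others' best without Talus) − (others' welfare with Talus) = 295 − 292 = $3.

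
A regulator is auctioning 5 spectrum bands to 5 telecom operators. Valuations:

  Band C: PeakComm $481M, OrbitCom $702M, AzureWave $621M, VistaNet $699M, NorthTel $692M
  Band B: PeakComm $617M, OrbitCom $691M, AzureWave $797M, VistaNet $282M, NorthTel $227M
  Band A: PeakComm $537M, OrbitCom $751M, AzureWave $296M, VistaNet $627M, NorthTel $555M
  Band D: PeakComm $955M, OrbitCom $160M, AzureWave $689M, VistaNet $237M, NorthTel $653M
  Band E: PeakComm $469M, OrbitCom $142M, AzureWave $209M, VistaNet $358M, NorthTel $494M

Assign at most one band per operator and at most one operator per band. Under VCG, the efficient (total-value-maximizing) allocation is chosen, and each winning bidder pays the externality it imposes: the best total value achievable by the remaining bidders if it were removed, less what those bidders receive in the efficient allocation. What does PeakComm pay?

PeakComm pays $159M.

Efficient allocation: PeakComm→Band D ($955M), OrbitCom→Band A ($751M), AzureWave→Band B ($797M), VistaNet→Band C ($699M), NorthTel→Band E ($494M); total welfare W = $3696M.
PeakComm receives Band D at value $955M, so the others get W − 955 = $2741M.
Without PeakComm: best allocation of the remaining 4 bidders over all 5 bands is OrbitCom→Band A ($751M), AzureWave→Band B ($797M), VistaNet→Band C ($699M), NorthTel→Band D ($653M), total $2900M.
VCG payment = (others' best without PeakComm) − (others' welfare with PeakComm) = 2900 − 2741 = $159M.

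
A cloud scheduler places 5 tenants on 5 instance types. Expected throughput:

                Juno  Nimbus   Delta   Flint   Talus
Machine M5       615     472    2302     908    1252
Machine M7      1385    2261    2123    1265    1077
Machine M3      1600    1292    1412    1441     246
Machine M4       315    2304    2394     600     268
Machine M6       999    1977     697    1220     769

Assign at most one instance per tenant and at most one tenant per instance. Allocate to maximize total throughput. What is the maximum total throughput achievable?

Optimal: Juno→Machine M3 (1600 ops/s), Nimbus→Machine M7 (2261 ops/s), Delta→Machine M4 (2394 ops/s), Flint→Machine M6 (1220 ops/s), Talus→Machine M5 (1252 ops/s) — total 1600+2261+2394+1220+1252 = 8727 ops/s.
Row-greedy (each tenant in turn takes its best remaining instance) gives 8240 ops/s, worse by 487.
Swapping Delta↔Flint (Delta→Machine M6 697 ops/s, Flint→Machine M4 600 ops/s) loses 2317.
Every other assignment is strictly worse.

Max total: 8727 ops/s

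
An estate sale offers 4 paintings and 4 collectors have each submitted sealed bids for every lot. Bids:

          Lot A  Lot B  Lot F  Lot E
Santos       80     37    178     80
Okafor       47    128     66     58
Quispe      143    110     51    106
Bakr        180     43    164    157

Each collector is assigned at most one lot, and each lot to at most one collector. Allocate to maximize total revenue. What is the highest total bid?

Maximum total: $606

Optimal: Santos→Lot F ($178), Okafor→Lot B ($128), Quispe→Lot A ($143), Bakr→Lot E ($157) — total 178+128+143+157 = $606.
Max-entry greedy (repeatedly take the single best remaining cell) gives $592, worse by 14.
Next-best assignment: Santos→Lot F, Okafor→Lot B, Quispe→Lot E, Bakr→Lot A = $592.
Swapping Okafor↔Quispe (Okafor→Lot A $47, Quispe→Lot B $110) loses 114.
Checked against all permutations: $606 is optimal.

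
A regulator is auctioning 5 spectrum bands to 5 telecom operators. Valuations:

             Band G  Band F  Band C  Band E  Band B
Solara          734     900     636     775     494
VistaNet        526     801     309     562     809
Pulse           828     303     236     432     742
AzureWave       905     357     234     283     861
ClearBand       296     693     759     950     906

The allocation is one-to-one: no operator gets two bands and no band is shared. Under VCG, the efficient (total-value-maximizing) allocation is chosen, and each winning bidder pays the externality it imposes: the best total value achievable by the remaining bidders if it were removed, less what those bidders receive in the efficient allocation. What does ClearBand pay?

Efficient allocation: Solara→Band C ($636M), VistaNet→Band F ($801M), Pulse→Band G ($828M), AzureWave→Band B ($861M), ClearBand→Band E ($950M); total welfare W = $4076M.
ClearBand receives Band E at value $950M, so the others get W − 950 = $3126M.
Without ClearBand: best allocation of the remaining 4 bidders over all 5 bands is Solara→Band E ($775M), VistaNet→Band F ($801M), Pulse→Band G ($828M), AzureWave→Band B ($861M), total $3265M.
VCG payment = (others' best without ClearBand) − (others' welfare with ClearBand) = 3265 − 3126 = $139M.

ClearBand pays $139M.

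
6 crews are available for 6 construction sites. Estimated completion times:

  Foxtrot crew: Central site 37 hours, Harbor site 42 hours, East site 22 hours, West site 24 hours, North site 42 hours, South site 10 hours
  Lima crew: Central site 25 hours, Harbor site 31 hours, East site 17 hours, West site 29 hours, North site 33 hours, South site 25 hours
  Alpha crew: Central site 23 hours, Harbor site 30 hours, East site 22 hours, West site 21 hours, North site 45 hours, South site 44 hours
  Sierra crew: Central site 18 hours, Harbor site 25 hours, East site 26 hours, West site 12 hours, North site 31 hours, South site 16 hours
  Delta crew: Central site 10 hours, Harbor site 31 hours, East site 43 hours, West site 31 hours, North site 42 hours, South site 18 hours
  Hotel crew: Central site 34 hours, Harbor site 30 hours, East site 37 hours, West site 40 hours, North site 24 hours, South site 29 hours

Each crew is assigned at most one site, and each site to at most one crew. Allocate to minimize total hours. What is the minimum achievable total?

Treat this as an assignment problem: match each crew to one site.
Optimal: Foxtrot crew→South site (10 hours), Lima crew→East site (17 hours), Alpha crew→Harbor site (30 hours), Sierra crew→West site (12 hours), Delta crew→Central site (10 hours), Hotel crew→North site (24 hours) — total 10+17+30+12+10+24 = 103 hours.
Row-greedy (each crew in turn takes its cheapest remaining site) gives 121 hours, worse by 18.
Swapping Foxtrot crew↔Delta crew (Foxtrot crew→Central site 37 hours, Delta crew→South site 18 hours) adds 35.
Checked against all permutations: 103 hours is optimal.

Minimum total: 103 hours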